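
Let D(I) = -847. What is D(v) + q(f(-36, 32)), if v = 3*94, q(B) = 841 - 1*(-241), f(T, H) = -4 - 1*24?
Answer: 235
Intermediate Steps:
f(T, H) = -28 (f(T, H) = -4 - 24 = -28)
q(B) = 1082 (q(B) = 841 + 241 = 1082)
v = 282
D(v) + q(f(-36, 32)) = -847 + 1082 = 235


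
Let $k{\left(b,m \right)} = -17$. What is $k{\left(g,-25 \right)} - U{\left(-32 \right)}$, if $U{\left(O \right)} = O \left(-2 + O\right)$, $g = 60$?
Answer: $-1105$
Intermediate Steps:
$k{\left(g,-25 \right)} - U{\left(-32 \right)} = -17 - - 32 \left(-2 - 32\right) = -17 - \left(-32\right) \left(-34\right) = -17 - 1088 = -1105$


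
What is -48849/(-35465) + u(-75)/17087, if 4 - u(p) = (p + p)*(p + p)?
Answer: 36862223/605990455 ≈ 0.060830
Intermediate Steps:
u(p) = 4 - 4*p² (u(p) = 4 - (p + p)*(p + p) = 4 - 2*p*2*p = 4 - 4*p²)
-48849/(-35465) + u(-75)/17087 = -48849/(-35465) + (4 - 4*(-75)²)/17087 = -48849*(-1/35465) + (4 - 4*5625)*(1/17087) = 48849/35465 + (4 - 22500)*(1/17087) = 48849/35465 - 22496*1/17087 = 48849/35465 - 22496/17087 = 36862223/605990455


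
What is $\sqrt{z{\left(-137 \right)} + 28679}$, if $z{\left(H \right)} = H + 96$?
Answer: $3 \sqrt{3182} \approx 169.23$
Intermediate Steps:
$z{\left(H \right)} = 96 + H$
$\sqrt{z{\left(-137 \right)} + 28679} = \sqrt{\left(96 - 137\right) + 28679} = \sqrt{-41 + 28679} = \sqrt{28638} = 3 \sqrt{3182}$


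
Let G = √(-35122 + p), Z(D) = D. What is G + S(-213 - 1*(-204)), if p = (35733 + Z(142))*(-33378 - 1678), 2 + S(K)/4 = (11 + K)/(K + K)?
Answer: -76/9 + I*√1257669122 ≈ -8.4444 + 35464.0*I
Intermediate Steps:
S(K) = -8 + 2*(11 + K)/K (S(K) = -8 + 4*((11 + K)/(K + K)) = -8 + 4*((11 + K)/((2*K))) = -8 + 4*((11 + K)*(1/(2*K))) = -8 + 4*((11 + K)/(2*K)) = -8 + 2*(11 + K)/K)
p = -1257634000 (p = (35733 + 142)*(-33378 - 1678) = 35875*(-35056) = -1257634000)
G = I*√1257669122 (G = √(-35122 - 1257634000) = √(-1257669122) = I*√1257669122 ≈ 35464.0*I)
G + S(-213 - 1*(-204)) = I*√1257669122 + (-6 + 22/(-213 - 1*(-204))) = I*√1257669122 + (-6 + 22/(-213 + 204)) = I*√1257669122 + (-6 + 22/(-9)) = I*√1257669122 + (-6 + 22*(-⅑)) = I*√1257669122 + (-6 - 22/9) = I*√1257669122 - 76/9 = -76/9 + I*√1257669122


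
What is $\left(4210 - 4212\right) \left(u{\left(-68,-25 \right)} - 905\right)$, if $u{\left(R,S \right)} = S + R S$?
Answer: $-1540$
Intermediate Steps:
$\left(4210 - 4212\right) \left(u{\left(-68,-25 \right)} - 905\right) = \left(4210 - 4212\right) \left(- 25 \left(1 - 68\right) - 905\right) = - 2 \left(\left(-25\right) \left(-67\right) - 905\right) = - 2 \left(1675 - 905\right) = \left(-2\right) 770 = -1540$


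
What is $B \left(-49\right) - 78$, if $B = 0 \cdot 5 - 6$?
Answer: $216$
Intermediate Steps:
$B = -6$ ($B = 0 - 6 = -6$)
$B \left(-49\right) - 78 = \left(-6\right) \left(-49\right) - 78 = 294 - 78 = 216$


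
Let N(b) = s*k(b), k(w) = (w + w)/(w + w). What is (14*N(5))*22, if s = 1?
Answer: 308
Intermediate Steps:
k(w) = 1 (k(w) = (2*w)/((2*w)) = (2*w)*(1/(2*w)) = 1)
N(b) = 1 (N(b) = 1*1 = 1)
(14*N(5))*22 = (14*1)*22 = 14*22 = 308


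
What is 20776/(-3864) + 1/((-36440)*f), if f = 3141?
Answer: -14154644303/2632534920 ≈ -5.3768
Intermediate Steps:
20776/(-3864) + 1/((-36440)*f) = 20776/(-3864) + 1/(-36440*3141) = 20776*(-1/3864) - 1/36440*1/3141 = -371/69 - 1/114458040 = -14154644303/2632534920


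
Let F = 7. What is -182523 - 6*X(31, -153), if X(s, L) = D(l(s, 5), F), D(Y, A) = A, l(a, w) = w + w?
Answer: -182565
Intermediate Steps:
l(a, w) = 2*w
X(s, L) = 7
-182523 - 6*X(31, -153) = -182523 - 6*7 = -182523 - 42 = -182565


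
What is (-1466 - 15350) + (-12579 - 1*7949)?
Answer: -37344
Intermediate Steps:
(-1466 - 15350) + (-12579 - 1*7949) = -16816 + (-12579 - 7949) = -16816 - 20528 = -37344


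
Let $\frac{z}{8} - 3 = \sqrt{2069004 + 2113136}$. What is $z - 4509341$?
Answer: $-4509317 + 16 \sqrt{1045535} \approx -4.493 \cdot 10^{6}$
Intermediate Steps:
$z = 24 + 16 \sqrt{1045535}$ ($z = 24 + 8 \sqrt{2069004 + 2113136} = 24 + 8 \sqrt{4182140} = 24 + 8 \cdot 2 \sqrt{1045535} = 24 + 16 \sqrt{1045535} \approx 16384.0$)
$z - 4509341 = \left(24 + 16 \sqrt{1045535}\right) - 4509341 = -4509317 + 16 \sqrt{1045535}$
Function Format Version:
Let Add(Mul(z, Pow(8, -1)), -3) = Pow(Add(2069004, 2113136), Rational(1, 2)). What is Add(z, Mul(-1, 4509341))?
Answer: Add(-4509317, Mul(16, Pow(1045535, Rational(1, 2)))) ≈ -4.4930e+6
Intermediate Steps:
z = Add(24, Mul(16, Pow(1045535, Rational(1, 2)))) (z = Add(24, Mul(8, Pow(Add(2069004, 2113136), Rational(1, 2)))) = Add(24, Mul(8, Pow(4182140, Rational(1, 2)))) = Add(24, Mul(8, Mul(2, Pow(1045535, Rational(1, 2))))) = Add(24, Mul(16, Pow(1045535, Rational(1, 2)))) ≈ 16384.)
Add(z, Mul(-1, 4509341)) = Add(Add(24, Mul(16, Pow(1045535, Rational(1, 2)))), Mul(-1, 4509341)) = Add(Add(24, Mul(16, Pow(1045535, Rational(1, 2)))), -4509341) = Add(-4509317, Mul(16, Pow(1045535, Rational(1, 2))))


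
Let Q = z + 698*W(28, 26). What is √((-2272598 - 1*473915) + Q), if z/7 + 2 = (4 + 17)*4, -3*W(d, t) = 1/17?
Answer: I*√7142222937/51 ≈ 1657.1*I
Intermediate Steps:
W(d, t) = -1/51 (W(d, t) = -⅓/17 = -⅓*1/17 = -1/51)
z = 574 (z = -14 + 7*((4 + 17)*4) = -14 + 7*(21*4) = -14 + 7*84 = -14 + 588 = 574)
Q = 28576/51 (Q = 574 + 698*(-1/51) = 574 - 698/51 = 28576/51 ≈ 560.31)
√((-2272598 - 1*473915) + Q) = √((-2272598 - 1*473915) + 28576/51) = √((-2272598 - 473915) + 28576/51) = √(-2746513 + 28576/51) = √(-140043587/51) = I*√7142222937/51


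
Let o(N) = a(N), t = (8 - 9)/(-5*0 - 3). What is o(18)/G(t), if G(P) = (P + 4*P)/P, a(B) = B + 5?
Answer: 23/5 ≈ 4.6000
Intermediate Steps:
t = ⅓ (t = -1/(0 - 3) = -1/(-3) = -1*(-⅓) = ⅓ ≈ 0.33333)
a(B) = 5 + B
o(N) = 5 + N
G(P) = 5 (G(P) = (5*P)/P = 5)
o(18)/G(t) = (5 + 18)/5 = 23*(⅕) = 23/5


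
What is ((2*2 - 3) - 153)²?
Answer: 23104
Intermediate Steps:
((2*2 - 3) - 153)² = ((4 - 3) - 153)² = (1 - 153)² = (-152)² = 23104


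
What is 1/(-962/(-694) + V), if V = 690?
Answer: 347/239911 ≈ 0.0014464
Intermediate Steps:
1/(-962/(-694) + V) = 1/(-962/(-694) + 690) = 1/(-962*(-1/694) + 690) = 1/(481/347 + 690) = 1/(239911/347) = 347/239911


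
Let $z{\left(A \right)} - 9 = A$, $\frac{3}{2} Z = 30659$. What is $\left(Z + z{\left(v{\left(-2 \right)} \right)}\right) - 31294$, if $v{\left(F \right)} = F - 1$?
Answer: $- \frac{32546}{3} \approx -10849.0$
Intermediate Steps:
$Z = \frac{61318}{3}$ ($Z = \frac{2}{3} \cdot 30659 = \frac{61318}{3} \approx 20439.0$)
$v{\left(F \right)} = -1 + F$ ($v{\left(F \right)} = F - 1 = -1 + F$)
$z{\left(A \right)} = 9 + A$
$\left(Z + z{\left(v{\left(-2 \right)} \right)}\right) - 31294 = \left(\frac{61318}{3} + \left(9 - 3\right)\right) - 31294 = \left(\frac{61318}{3} + 6\right) - 31294 = \frac{61336}{3} - 31294 = - \frac{32546}{3}$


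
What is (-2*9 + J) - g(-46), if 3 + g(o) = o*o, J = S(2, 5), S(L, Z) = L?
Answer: -2129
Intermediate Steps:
J = 2
g(o) = -3 + o² (g(o) = -3 + o*o = -3 + o²)
(-2*9 + J) - g(-46) = (-2*9 + 2) - (-3 + (-46)²) = (-18 + 2) - (-3 + 2116) = -16 - 1*2113 = -16 - 2113 = -2129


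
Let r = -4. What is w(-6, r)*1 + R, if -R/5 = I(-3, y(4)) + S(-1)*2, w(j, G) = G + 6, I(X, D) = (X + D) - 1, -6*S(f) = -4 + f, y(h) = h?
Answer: -19/3 ≈ -6.3333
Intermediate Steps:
S(f) = ⅔ - f/6 (S(f) = -(-4 + f)/6 = ⅔ - f/6)
I(X, D) = -1 + D + X (I(X, D) = (D + X) - 1 = -1 + D + X)
w(j, G) = 6 + G
R = -25/3 (R = -5*((-1 + 4 - 3) + (⅔ - ⅙*(-1))*2) = -5*(0 + (⅔ + ⅙)*2) = -5*(0 + (⅚)*2) = -5*(0 + 5/3) = -5*5/3 = -25/3 ≈ -8.3333)
w(-6, r)*1 + R = (6 - 4)*1 - 25/3 = 2*1 - 25/3 = 2 - 25/3 = -19/3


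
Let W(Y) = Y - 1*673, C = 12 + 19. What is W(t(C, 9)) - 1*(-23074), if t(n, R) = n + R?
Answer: 22441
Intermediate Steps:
C = 31
t(n, R) = R + n
W(Y) = -673 + Y (W(Y) = Y - 673 = -673 + Y)
W(t(C, 9)) - 1*(-23074) = (-673 + (9 + 31)) - 1*(-23074) = (-673 + 40) + 23074 = -633 + 23074 = 22441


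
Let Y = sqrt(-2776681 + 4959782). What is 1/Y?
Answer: sqrt(2183101)/2183101 ≈ 0.00067680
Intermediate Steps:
Y = sqrt(2183101) ≈ 1477.5
1/Y = 1/(sqrt(2183101)) = sqrt(2183101)/2183101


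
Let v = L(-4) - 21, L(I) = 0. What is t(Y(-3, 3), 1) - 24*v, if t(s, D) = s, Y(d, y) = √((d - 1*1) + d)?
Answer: 504 + I*√7 ≈ 504.0 + 2.6458*I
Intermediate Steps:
Y(d, y) = √(-1 + 2*d) (Y(d, y) = √((d - 1) + d) = √((-1 + d) + d) = √(-1 + 2*d))
v = -21 (v = 0 - 21 = -21)
t(Y(-3, 3), 1) - 24*v = √(-1 + 2*(-3)) - 24*(-21) = √(-1 - 6) + 504 = √(-7) + 504 = I*√7 + 504 = 504 + I*√7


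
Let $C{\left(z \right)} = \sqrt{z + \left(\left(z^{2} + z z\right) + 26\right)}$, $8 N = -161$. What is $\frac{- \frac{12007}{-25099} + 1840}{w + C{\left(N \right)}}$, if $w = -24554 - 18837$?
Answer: $- \frac{64141155209504}{1512187092985217} - \frac{554330004 \sqrt{5802}}{1512187092985217} \approx -0.042444$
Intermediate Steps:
$N = - \frac{161}{8}$ ($N = \frac{1}{8} \left(-161\right) = - \frac{161}{8} \approx -20.125$)
$w = -43391$ ($w = -24554 - 18837 = -43391$)
$C{\left(z \right)} = \sqrt{26 + z + 2 z^{2}}$ ($C{\left(z \right)} = \sqrt{z + \left(\left(z^{2} + z^{2}\right) + 26\right)} = \sqrt{z + \left(2 z^{2} + 26\right)} = \sqrt{z + \left(26 + 2 z^{2}\right)} = \sqrt{26 + z + 2 z^{2}}$)
$\frac{- \frac{12007}{-25099} + 1840}{w + C{\left(N \right)}} = \frac{- \frac{12007}{-25099} + 1840}{-43391 + \sqrt{26 - \frac{161}{8} + 2 \left(- \frac{161}{8}\right)^{2}}} = \frac{\left(-12007\right) \left(- \frac{1}{25099}\right) + 1840}{-43391 + \sqrt{26 - \frac{161}{8} + 2 \cdot \frac{25921}{64}}} = \frac{\frac{12007}{25099} + 1840}{-43391 + \sqrt{26 - \frac{161}{8} + \frac{25921}{32}}} = \frac{46194167}{25099 \left(-43391 + \sqrt{\frac{26109}{32}}\right)} = \frac{46194167}{25099 \left(-43391 + \frac{3 \sqrt{5802}}{8}\right)}$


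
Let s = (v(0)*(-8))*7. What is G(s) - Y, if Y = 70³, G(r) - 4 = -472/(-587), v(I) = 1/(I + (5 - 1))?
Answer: -201338180/587 ≈ -3.4300e+5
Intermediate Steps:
v(I) = 1/(4 + I) (v(I) = 1/(I + 4) = 1/(4 + I))
s = -14 (s = (-8/(4 + 0))*7 = (-8/4)*7 = ((¼)*(-8))*7 = -2*7 = -14)
G(r) = 2820/587 (G(r) = 4 - 472/(-587) = 4 - 472*(-1/587) = 4 + 472/587 = 2820/587)
Y = 343000
G(s) - Y = 2820/587 - 1*343000 = 2820/587 - 343000 = -201338180/587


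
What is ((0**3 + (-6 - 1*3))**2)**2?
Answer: 6561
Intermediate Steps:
((0**3 + (-6 - 1*3))**2)**2 = ((0 + (-6 - 3))**2)**2 = ((0 - 9)**2)**2 = ((-9)**2)**2 = 81**2 = 6561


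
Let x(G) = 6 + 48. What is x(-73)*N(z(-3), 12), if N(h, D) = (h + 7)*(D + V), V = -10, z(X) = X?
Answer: 432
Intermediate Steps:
x(G) = 54
N(h, D) = (-10 + D)*(7 + h) (N(h, D) = (h + 7)*(D - 10) = (7 + h)*(-10 + D) = (-10 + D)*(7 + h))
x(-73)*N(z(-3), 12) = 54*(-70 - 10*(-3) + 7*12 + 12*(-3)) = 54*(-70 + 30 + 84 - 36) = 54*8 = 432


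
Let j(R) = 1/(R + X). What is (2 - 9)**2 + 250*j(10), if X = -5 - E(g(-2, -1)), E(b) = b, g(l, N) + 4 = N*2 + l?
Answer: 887/13 ≈ 68.231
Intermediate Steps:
g(l, N) = -4 + l + 2*N (g(l, N) = -4 + (N*2 + l) = -4 + (2*N + l) = -4 + (l + 2*N) = -4 + l + 2*N)
X = 3 (X = -5 - (-4 - 2 + 2*(-1)) = -5 - (-4 - 2 - 2) = -5 - 1*(-8) = -5 + 8 = 3)
j(R) = 1/(3 + R) (j(R) = 1/(R + 3) = 1/(3 + R))
(2 - 9)**2 + 250*j(10) = (2 - 9)**2 + 250/(3 + 10) = (-7)**2 + 250/13 = 49 + 250*(1/13) = 49 + 250/13 = 887/13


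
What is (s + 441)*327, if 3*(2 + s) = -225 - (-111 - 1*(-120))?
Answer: 118047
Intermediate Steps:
s = -80 (s = -2 + (-225 - (-111 - 1*(-120)))/3 = -2 + (-225 - (-111 + 120))/3 = -2 + (-225 - 1*9)/3 = -2 + (-225 - 9)/3 = -2 + (1/3)*(-234) = -2 - 78 = -80)
(s + 441)*327 = (-80 + 441)*327 = 361*327 = 118047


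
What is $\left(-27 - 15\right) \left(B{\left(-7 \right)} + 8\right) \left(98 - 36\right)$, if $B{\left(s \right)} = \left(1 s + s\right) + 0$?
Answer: $15624$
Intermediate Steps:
$B{\left(s \right)} = 2 s$ ($B{\left(s \right)} = \left(s + s\right) + 0 = 2 s + 0 = 2 s$)
$\left(-27 - 15\right) \left(B{\left(-7 \right)} + 8\right) \left(98 - 36\right) = \left(-27 - 15\right) \left(2 \left(-7\right) + 8\right) \left(98 - 36\right) = - 42 \left(-14 + 8\right) 62 = \left(-42\right) \left(-6\right) 62 = 252 \cdot 62 = 15624$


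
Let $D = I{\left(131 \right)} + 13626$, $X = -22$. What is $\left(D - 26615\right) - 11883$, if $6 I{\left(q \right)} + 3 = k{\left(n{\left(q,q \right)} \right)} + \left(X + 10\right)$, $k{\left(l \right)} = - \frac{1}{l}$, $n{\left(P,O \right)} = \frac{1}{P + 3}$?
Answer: $- \frac{149381}{6} \approx -24897.0$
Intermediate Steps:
$n{\left(P,O \right)} = \frac{1}{3 + P}$
$I{\left(q \right)} = -3 - \frac{q}{6}$ ($I{\left(q \right)} = - \frac{1}{2} + \frac{- \frac{1}{\frac{1}{3 + q}} + \left(-22 + 10\right)}{6} = - \frac{1}{2} + \frac{- (3 + q) - 12}{6} = - \frac{1}{2} + \frac{\left(-3 - q\right) - 12}{6} = - \frac{1}{2} + \frac{-15 - q}{6} = - \frac{1}{2} - \left(\frac{5}{2} + \frac{q}{6}\right) = -3 - \frac{q}{6}$)
$D = \frac{81607}{6}$ ($D = \left(-3 - \frac{131}{6}\right) + 13626 = - \frac{149}{6} + 13626 = \frac{81607}{6} \approx 13601.0$)
$\left(D - 26615\right) - 11883 = \left(\frac{81607}{6} - 26615\right) - 11883 = - \frac{78083}{6} - 11883 = - \frac{149381}{6}$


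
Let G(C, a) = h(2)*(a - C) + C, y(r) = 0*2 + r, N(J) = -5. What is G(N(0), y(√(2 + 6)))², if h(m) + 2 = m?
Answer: 25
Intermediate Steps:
h(m) = -2 + m
y(r) = r (y(r) = 0 + r = r)
G(C, a) = C (G(C, a) = (-2 + 2)*(a - C) + C = 0*(a - C) + C = 0 + C = C)
G(N(0), y(√(2 + 6)))² = (-5)² = 25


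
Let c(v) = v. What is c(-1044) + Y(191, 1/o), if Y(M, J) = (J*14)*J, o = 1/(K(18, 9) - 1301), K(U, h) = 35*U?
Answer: 6302330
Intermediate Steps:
o = -1/671 (o = 1/(35*18 - 1301) = 1/(630 - 1301) = 1/(-671) = -1/671 ≈ -0.0014903)
Y(M, J) = 14*J**2 (Y(M, J) = (14*J)*J = 14*J**2)
c(-1044) + Y(191, 1/o) = -1044 + 14*(1/(-1/671))**2 = -1044 + 14*(-671)**2 = -1044 + 14*450241 = -1044 + 6303374 = 6302330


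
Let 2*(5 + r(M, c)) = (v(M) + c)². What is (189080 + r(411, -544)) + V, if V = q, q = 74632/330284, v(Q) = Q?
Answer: 32684859385/165142 ≈ 1.9792e+5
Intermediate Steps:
q = 18658/82571 (q = 74632*(1/330284) = 18658/82571 ≈ 0.22596)
V = 18658/82571 ≈ 0.22596
r(M, c) = -5 + (M + c)²/2
(189080 + r(411, -544)) + V = (189080 + (-5 + (411 - 544)²/2)) + 18658/82571 = (189080 + (-5 + (½)*(-133)²)) + 18658/82571 = (189080 + (-5 + (½)*17689)) + 18658/82571 = (189080 + (-5 + 17689/2)) + 18658/82571 = (189080 + 17679/2) + 18658/82571 = 395839/2 + 18658/82571 = 32684859385/165142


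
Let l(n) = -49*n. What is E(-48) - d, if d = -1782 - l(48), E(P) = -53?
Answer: -623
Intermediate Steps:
d = 570 (d = -1782 - (-49)*48 = -1782 - 1*(-2352) = -1782 + 2352 = 570)
E(-48) - d = -53 - 1*570 = -53 - 570 = -623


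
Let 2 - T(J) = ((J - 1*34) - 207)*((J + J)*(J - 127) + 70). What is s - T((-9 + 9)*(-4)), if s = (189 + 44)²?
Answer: 37417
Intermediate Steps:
T(J) = 2 - (-241 + J)*(70 + 2*J*(-127 + J)) (T(J) = 2 - ((J - 1*34) - 207)*((J + J)*(J - 127) + 70) = 2 - ((J - 34) - 207)*((2*J)*(-127 + J) + 70) = 2 - ((-34 + J) - 207)*(2*J*(-127 + J) + 70) = 2 - (-241 + J)*(70 + 2*J*(-127 + J)))
s = 54289 (s = 233² = 54289)
s - T((-9 + 9)*(-4)) = 54289 - (16872 - 61284*(-9 + 9)*(-4) - 2*(-64*(-9 + 9)³) + 736*((-9 + 9)*(-4))²) = 54289 - (16872 - 0*(-4) - 2*(0*(-4))³ + 736*(0*(-4))²) = 54289 - (16872 - 61284*0 - 2*0³ + 736*0²) = 54289 - (16872 + 0 - 2*0 + 736*0) = 54289 - (16872 + 0 + 0 + 0) = 54289 - 1*16872 = 54289 - 16872 = 37417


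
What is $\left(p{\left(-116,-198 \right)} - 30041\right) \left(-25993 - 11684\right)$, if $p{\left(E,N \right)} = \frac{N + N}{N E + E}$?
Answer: $\frac{6466289956764}{5713} \approx 1.1319 \cdot 10^{9}$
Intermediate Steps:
$p{\left(E,N \right)} = \frac{2 N}{E + E N}$ ($p{\left(E,N \right)} = \frac{2 N}{E N + E} = \frac{2 N}{E + E N}$)
$\left(p{\left(-116,-198 \right)} - 30041\right) \left(-25993 - 11684\right) = \left(2 \left(-198\right) \frac{1}{-116} \frac{1}{1 - 198} - 30041\right) \left(-25993 - 11684\right) = \left(2 \left(-198\right) \left(- \frac{1}{116}\right) \frac{1}{-197} - 30041\right) \left(-37677\right) = \left(2 \left(-198\right) \left(- \frac{1}{116}\right) \left(- \frac{1}{197}\right) - 30041\right) \left(-37677\right) = \left(- \frac{99}{5713} - 30041\right) \left(-37677\right) = \left(- \frac{171624332}{5713}\right) \left(-37677\right) = \frac{6466289956764}{5713}$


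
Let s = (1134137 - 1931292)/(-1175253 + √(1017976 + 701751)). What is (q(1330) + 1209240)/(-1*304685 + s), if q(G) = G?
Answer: -20378030211378027757774/5128878390221105842437 - 38600477134*√1719727/5128878390221105842437 ≈ -3.9732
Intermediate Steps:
s = -797155/(-1175253 + √1719727) ≈ 0.67904
(q(1330) + 1209240)/(-1*304685 + s) = (1330 + 1209240)/(-1*304685 + (936858805215/1381217894282 + 797155*√1719727/1381217894282)) = 1210570/(-304685 + (936858805215/1381217894282 + 797155*√1719727/1381217894282)) = 1210570/(-420835437260505955/1381217894282 + 797155*√1719727/1381217894282)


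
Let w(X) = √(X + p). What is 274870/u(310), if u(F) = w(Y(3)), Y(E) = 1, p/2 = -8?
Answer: -54974*I*√15/3 ≈ -70971.0*I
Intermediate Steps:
p = -16 (p = 2*(-8) = -16)
w(X) = √(-16 + X) (w(X) = √(X - 16) = √(-16 + X))
u(F) = I*√15 (u(F) = √(-16 + 1) = √(-15) = I*√15)
274870/u(310) = 274870/((I*√15)) = 274870*(-I*√15/15) = -54974*I*√15/3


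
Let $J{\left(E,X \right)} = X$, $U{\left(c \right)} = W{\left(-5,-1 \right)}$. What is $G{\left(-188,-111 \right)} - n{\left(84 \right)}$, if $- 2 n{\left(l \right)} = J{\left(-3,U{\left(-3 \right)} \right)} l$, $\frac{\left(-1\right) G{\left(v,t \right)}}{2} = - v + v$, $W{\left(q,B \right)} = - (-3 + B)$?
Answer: $168$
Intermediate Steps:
$W{\left(q,B \right)} = 3 - B$
$U{\left(c \right)} = 4$ ($U{\left(c \right)} = 3 - -1 = 3 + 1 = 4$)
$G{\left(v,t \right)} = 0$ ($G{\left(v,t \right)} = - 2 \left(- v + v\right) = \left(-2\right) 0 = 0$)
$n{\left(l \right)} = - 2 l$ ($n{\left(l \right)} = - \frac{4 l}{2} = - 2 l$)
$G{\left(-188,-111 \right)} - n{\left(84 \right)} = 0 - \left(-2\right) 84 = 0 - -168 = 0 + 168 = 168$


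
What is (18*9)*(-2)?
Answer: -324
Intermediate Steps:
(18*9)*(-2) = 162*(-2) = -324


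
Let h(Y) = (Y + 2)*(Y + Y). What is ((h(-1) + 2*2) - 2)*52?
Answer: 0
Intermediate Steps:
h(Y) = 2*Y*(2 + Y) (h(Y) = (2 + Y)*(2*Y) = 2*Y*(2 + Y))
((h(-1) + 2*2) - 2)*52 = ((2*(-1)*(2 - 1) + 2*2) - 2)*52 = ((2*(-1)*1 + 4) - 2)*52 = ((-2 + 4) - 2)*52 = (2 - 2)*52 = 0*52 = 0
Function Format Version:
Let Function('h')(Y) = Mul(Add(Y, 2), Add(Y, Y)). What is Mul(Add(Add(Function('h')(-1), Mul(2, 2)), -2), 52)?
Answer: 0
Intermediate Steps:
Function('h')(Y) = Mul(2, Y, Add(2, Y)) (Function('h')(Y) = Mul(Add(2, Y), Mul(2, Y)) = Mul(2, Y, Add(2, Y)))
Mul(Add(Add(Function('h')(-1), Mul(2, 2)), -2), 52) = Mul(Add(Add(Mul(2, -1, Add(2, -1)), Mul(2, 2)), -2), 52) = Mul(Add(Add(Mul(2, -1, 1), 4), -2), 52) = Mul(Add(Add(-2, 4), -2), 52) = Mul(Add(2, -2), 52) = Mul(0, 52) = 0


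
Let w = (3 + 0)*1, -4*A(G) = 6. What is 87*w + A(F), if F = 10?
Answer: 519/2 ≈ 259.50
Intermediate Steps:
A(G) = -3/2 (A(G) = -1/4*6 = -3/2)
w = 3 (w = 3*1 = 3)
87*w + A(F) = 87*3 - 3/2 = 261 - 3/2 = 519/2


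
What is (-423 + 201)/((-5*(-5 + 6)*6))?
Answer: 37/5 ≈ 7.4000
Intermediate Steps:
(-423 + 201)/((-5*(-5 + 6)*6)) = -222/(-5*1*6) = -222/((-5*6)) = -222/(-30) = -222*(-1/30) = 37/5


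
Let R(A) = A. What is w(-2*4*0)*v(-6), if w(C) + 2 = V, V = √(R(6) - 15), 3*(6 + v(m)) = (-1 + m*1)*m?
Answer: -16 + 24*I ≈ -16.0 + 24.0*I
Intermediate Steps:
v(m) = -6 + m*(-1 + m)/3 (v(m) = -6 + ((-1 + m*1)*m)/3 = -6 + ((-1 + m)*m)/3 = -6 + (m*(-1 + m))/3 = -6 + m*(-1 + m)/3)
V = 3*I (V = √(6 - 15) = √(-9) = 3*I ≈ 3.0*I)
w(C) = -2 + 3*I
w(-2*4*0)*v(-6) = (-2 + 3*I)*(-6 - ⅓*(-6) + (⅓)*(-6)²) = (-2 + 3*I)*(-6 + 2 + (⅓)*36) = (-2 + 3*I)*(-6 + 2 + 12) = (-2 + 3*I)*8 = -16 + 24*I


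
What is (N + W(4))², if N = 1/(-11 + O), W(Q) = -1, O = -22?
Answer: 1156/1089 ≈ 1.0615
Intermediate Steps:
N = -1/33 (N = 1/(-11 - 22) = 1/(-33) = -1/33 ≈ -0.030303)
(N + W(4))² = (-1/33 - 1)² = (-34/33)² = 1156/1089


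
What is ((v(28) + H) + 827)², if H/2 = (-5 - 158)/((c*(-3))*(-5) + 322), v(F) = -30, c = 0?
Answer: 16423447716/25921 ≈ 6.3360e+5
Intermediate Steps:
H = -163/161 (H = 2*((-5 - 158)/((0*(-3))*(-5) + 322)) = 2*(-163/(0*(-5) + 322)) = 2*(-163/(0 + 322)) = 2*(-163/322) = -163/161 ≈ -1.0124)
((v(28) + H) + 827)² = ((-30 - 163/161) + 827)² = (-4993/161 + 827)² = (128154/161)² = 16423447716/25921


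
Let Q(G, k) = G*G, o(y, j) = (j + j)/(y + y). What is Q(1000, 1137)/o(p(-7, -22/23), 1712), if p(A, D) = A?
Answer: -437500/107 ≈ -4088.8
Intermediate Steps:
o(y, j) = j/y (o(y, j) = (2*j)/((2*y)) = (2*j)*(1/(2*y)) = j/y)
Q(G, k) = G**2
Q(1000, 1137)/o(p(-7, -22/23), 1712) = 1000**2/((1712/(-7))) = 1000000/((1712*(-1/7))) = 1000000/(-1712/7) = 1000000*(-7/1712) = -437500/107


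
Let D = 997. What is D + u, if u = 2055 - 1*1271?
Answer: 1781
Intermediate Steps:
u = 784 (u = 2055 - 1271 = 784)
D + u = 997 + 784 = 1781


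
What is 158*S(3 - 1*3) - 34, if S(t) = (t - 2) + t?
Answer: -350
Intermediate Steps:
S(t) = -2 + 2*t (S(t) = (-2 + t) + t = -2 + 2*t)
158*S(3 - 1*3) - 34 = 158*(-2 + 2*(3 - 1*3)) - 34 = 158*(-2 + 2*(3 - 3)) - 34 = 158*(-2 + 2*0) - 34 = 158*(-2 + 0) - 34 = 158*(-2) - 34 = -316 - 34 = -350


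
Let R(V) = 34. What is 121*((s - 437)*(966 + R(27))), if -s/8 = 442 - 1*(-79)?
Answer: -557205000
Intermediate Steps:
s = -4168 (s = -8*(442 - 1*(-79)) = -8*(442 + 79) = -8*521 = -4168)
121*((s - 437)*(966 + R(27))) = 121*((-4168 - 437)*(966 + 34)) = 121*(-4605*1000) = 121*(-4605000) = -557205000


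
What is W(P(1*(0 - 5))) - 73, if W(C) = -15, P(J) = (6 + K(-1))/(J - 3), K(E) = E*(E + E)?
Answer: -88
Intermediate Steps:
K(E) = 2*E² (K(E) = E*(2*E) = 2*E²)
P(J) = 8/(-3 + J) (P(J) = (6 + 2*(-1)²)/(J - 3) = (6 + 2*1)/(-3 + J) = (6 + 2)/(-3 + J) = 8/(-3 + J))
W(P(1*(0 - 5))) - 73 = -15 - 73 = -88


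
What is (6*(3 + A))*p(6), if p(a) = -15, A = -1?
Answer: -180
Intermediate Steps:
(6*(3 + A))*p(6) = (6*(3 - 1))*(-15) = (6*2)*(-15) = 12*(-15) = -180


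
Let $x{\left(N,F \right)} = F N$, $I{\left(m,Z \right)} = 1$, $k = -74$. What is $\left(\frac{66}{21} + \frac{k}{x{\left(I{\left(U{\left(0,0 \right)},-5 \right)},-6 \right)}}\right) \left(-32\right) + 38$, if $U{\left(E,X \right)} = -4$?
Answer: $- \frac{9602}{21} \approx -457.24$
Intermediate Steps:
$\left(\frac{66}{21} + \frac{k}{x{\left(I{\left(U{\left(0,0 \right)},-5 \right)},-6 \right)}}\right) \left(-32\right) + 38 = \left(\frac{66}{21} - \frac{74}{\left(-6\right) 1}\right) \left(-32\right) + 38 = \left(66 \cdot \frac{1}{21} - \frac{74}{-6}\right) \left(-32\right) + 38 = \left(\frac{22}{7} - - \frac{37}{3}\right) \left(-32\right) + 38 = \left(\frac{22}{7} + \frac{37}{3}\right) \left(-32\right) + 38 = \frac{325}{21} \left(-32\right) + 38 = - \frac{10400}{21} + 38 = - \frac{9602}{21}$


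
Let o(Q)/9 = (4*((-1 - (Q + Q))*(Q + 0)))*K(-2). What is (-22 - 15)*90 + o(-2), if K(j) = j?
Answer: -2898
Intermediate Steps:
o(Q) = -72*Q*(-1 - 2*Q) (o(Q) = 9*((4*((-1 - (Q + Q))*(Q + 0)))*(-2)) = 9*((4*((-1 - 2*Q)*Q))*(-2)) = 9*((4*(Q*(-1 - 2*Q)))*(-2)) = 9*((4*Q*(-1 - 2*Q))*(-2)) = 9*(-8*Q*(-1 - 2*Q)) = -72*Q*(-1 - 2*Q))
(-22 - 15)*90 + o(-2) = (-22 - 15)*90 + 72*(-2)*(1 + 2*(-2)) = -37*90 + 72*(-2)*(1 - 4) = -3330 + 72*(-2)*(-3) = -3330 + 432 = -2898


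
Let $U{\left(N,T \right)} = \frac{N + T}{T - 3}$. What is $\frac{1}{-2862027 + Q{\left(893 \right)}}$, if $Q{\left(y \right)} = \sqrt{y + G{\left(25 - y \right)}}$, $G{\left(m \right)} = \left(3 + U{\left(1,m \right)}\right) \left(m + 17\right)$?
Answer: $- \frac{2492825517}{7134533938126636} - \frac{i \sqrt{1901982667}}{7134533938126636} \approx -3.494 \cdot 10^{-7} - 6.1128 \cdot 10^{-12} i$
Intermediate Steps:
$U{\left(N,T \right)} = \frac{N + T}{-3 + T}$
$G{\left(m \right)} = \left(3 + \frac{1 + m}{-3 + m}\right) \left(17 + m\right)$ ($G{\left(m \right)} = \left(3 + \frac{1 + m}{-3 + m}\right) \left(m + 17\right) = \left(3 + \frac{1 + m}{-3 + m}\right) \left(17 + m\right)$)
$Q{\left(y \right)} = \sqrt{y + \frac{4 \left(341 + \left(25 - y\right)^{2} - 15 y\right)}{22 - y}}$ ($Q{\left(y \right)} = \sqrt{y + \frac{4 \left(-34 + \left(25 - y\right)^{2} + 15 \left(25 - y\right)\right)}{-3 - \left(-25 + y\right)}} = \sqrt{y + \frac{4 \left(-34 + \left(25 - y\right)^{2} - \left(-375 + 15 y\right)\right)}{22 - y}} = \sqrt{y + \frac{4 \left(341 + \left(25 - y\right)^{2} - 15 y\right)}{22 - y}}$)
$\frac{1}{-2862027 + Q{\left(893 \right)}} = \frac{1}{-2862027 + \sqrt{\frac{-3864 - 3 \cdot 893^{2} + 238 \cdot 893}{-22 + 893}}} = \frac{1}{-2862027 + \sqrt{\frac{-3864 - 2392347 + 212534}{871}}} = \frac{1}{-2862027 + \sqrt{\frac{1}{871} \left(-2183677\right)}} = \frac{1}{-2862027 + \sqrt{- \frac{2183677}{871}}} = \frac{1}{-2862027 + \frac{i \sqrt{1901982667}}{871}}$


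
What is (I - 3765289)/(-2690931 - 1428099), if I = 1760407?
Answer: 334147/686505 ≈ 0.48674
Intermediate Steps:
(I - 3765289)/(-2690931 - 1428099) = (1760407 - 3765289)/(-2690931 - 1428099) = -2004882/(-4119030) = -2004882*(-1/4119030) = 334147/686505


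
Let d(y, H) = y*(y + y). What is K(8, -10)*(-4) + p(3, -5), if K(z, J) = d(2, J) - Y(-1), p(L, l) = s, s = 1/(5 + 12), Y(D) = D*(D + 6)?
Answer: -883/17 ≈ -51.941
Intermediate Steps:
Y(D) = D*(6 + D)
s = 1/17 ≈ 0.058824
d(y, H) = 2*y² (d(y, H) = y*(2*y) = 2*y²)
p(L, l) = 1/17
K(z, J) = 13 (K(z, J) = 2*2² - (-1)*(6 - 1) = 2*4 - (-1)*5 = 8 - 1*(-5) = 8 + 5 = 13)
K(8, -10)*(-4) + p(3, -5) = 13*(-4) + 1/17 = -52 + 1/17 = -883/17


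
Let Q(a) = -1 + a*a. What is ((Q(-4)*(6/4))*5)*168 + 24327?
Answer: 43227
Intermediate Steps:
Q(a) = -1 + a²
((Q(-4)*(6/4))*5)*168 + 24327 = (((-1 + (-4)²)*(6/4))*5)*168 + 24327 = (((-1 + 16)*(6*(¼)))*5)*168 + 24327 = ((15*(3/2))*5)*168 + 24327 = ((45/2)*5)*168 + 24327 = (225/2)*168 + 24327 = 18900 + 24327 = 43227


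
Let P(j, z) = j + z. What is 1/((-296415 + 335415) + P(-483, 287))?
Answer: 1/38804 ≈ 2.5771e-5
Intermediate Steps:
1/((-296415 + 335415) + P(-483, 287)) = 1/((-296415 + 335415) + (-483 + 287)) = 1/(39000 - 196) = 1/38804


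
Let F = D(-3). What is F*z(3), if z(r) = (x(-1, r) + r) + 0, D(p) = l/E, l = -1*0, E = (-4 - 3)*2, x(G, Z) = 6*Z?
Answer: 0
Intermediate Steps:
E = -14 (E = -7*2 = -14)
l = 0
D(p) = 0 (D(p) = 0/(-14) = 0*(-1/14) = 0)
F = 0
z(r) = 7*r (z(r) = (6*r + r) + 0 = 7*r + 0 = 7*r)
F*z(3) = 0*(7*3) = 0*21 = 0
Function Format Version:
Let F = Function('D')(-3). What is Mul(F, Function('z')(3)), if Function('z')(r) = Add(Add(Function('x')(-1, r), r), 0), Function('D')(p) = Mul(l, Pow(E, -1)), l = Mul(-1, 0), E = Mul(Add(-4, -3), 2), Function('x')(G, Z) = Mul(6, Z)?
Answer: 0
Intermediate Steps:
E = -14 (E = Mul(-7, 2) = -14)
l = 0
Function('D')(p) = 0 (Function('D')(p) = Mul(0, Pow(-14, -1)) = Mul(0, Rational(-1, 14)) = 0)
F = 0
Function('z')(r) = Mul(7, r) (Function('z')(r) = Add(Add(Mul(6, r), r), 0) = Add(Mul(7, r), 0) = Mul(7, r))
Mul(F, Function('z')(3)) = Mul(0, Mul(7, 3)) = Mul(0, 21) = 0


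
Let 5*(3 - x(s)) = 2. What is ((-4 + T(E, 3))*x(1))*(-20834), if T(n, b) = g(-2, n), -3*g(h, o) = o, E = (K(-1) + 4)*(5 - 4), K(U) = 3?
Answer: 5145998/15 ≈ 3.4307e+5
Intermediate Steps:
x(s) = 13/5 (x(s) = 3 - ⅕*2 = 3 - ⅖ = 13/5)
E = 7 (E = (3 + 4)*(5 - 4) = 7*1 = 7)
g(h, o) = -o/3
T(n, b) = -n/3
((-4 + T(E, 3))*x(1))*(-20834) = ((-4 - ⅓*7)*(13/5))*(-20834) = ((-4 - 7/3)*(13/5))*(-20834) = -19/3*13/5*(-20834) = -247/15*(-20834) = 5145998/15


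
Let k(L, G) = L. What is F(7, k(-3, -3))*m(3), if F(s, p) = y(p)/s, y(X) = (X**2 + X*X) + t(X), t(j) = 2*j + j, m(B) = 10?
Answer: 90/7 ≈ 12.857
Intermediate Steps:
t(j) = 3*j
y(X) = 2*X**2 + 3*X (y(X) = (X**2 + X*X) + 3*X = (X**2 + X**2) + 3*X = 2*X**2 + 3*X)
F(s, p) = p*(3 + 2*p)/s (F(s, p) = (p*(3 + 2*p))/s = p*(3 + 2*p)/s)
F(7, k(-3, -3))*m(3) = -3*(3 + 2*(-3))/7*10 = -3*1/7*(3 - 6)*10 = -3*1/7*(-3)*10 = (9/7)*10 = 90/7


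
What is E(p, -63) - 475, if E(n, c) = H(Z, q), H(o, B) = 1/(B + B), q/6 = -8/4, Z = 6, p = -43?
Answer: -11401/24 ≈ -475.04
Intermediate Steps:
q = -12 (q = 6*(-8/4) = 6*(-8*¼) = 6*(-2) = -12)
H(o, B) = 1/(2*B)
E(n, c) = -1/24 (E(n, c) = (½)/(-12) = (½)*(-1/12) = -1/24)
E(p, -63) - 475 = -1/24 - 475 = -11401/24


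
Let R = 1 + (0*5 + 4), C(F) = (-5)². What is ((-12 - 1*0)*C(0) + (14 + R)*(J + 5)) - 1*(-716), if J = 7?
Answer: 644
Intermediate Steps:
C(F) = 25
R = 5 (R = 1 + (0 + 4) = 1 + 4 = 5)
((-12 - 1*0)*C(0) + (14 + R)*(J + 5)) - 1*(-716) = ((-12 - 1*0)*25 + (14 + 5)*(7 + 5)) - 1*(-716) = ((-12 + 0)*25 + 19*12) + 716 = (-12*25 + 228) + 716 = (-300 + 228) + 716 = -72 + 716 = 644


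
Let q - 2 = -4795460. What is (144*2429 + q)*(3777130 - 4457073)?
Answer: 3022810356126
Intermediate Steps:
q = -4795458 (q = 2 - 4795460 = -4795458)
(144*2429 + q)*(3777130 - 4457073) = (144*2429 - 4795458)*(3777130 - 4457073) = (349776 - 4795458)*(-679943) = -4445682*(-679943) = 3022810356126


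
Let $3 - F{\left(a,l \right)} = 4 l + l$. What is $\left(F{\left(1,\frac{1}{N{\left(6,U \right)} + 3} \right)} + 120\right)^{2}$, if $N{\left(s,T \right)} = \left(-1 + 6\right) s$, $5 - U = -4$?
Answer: $\frac{16434916}{1089} \approx 15092.0$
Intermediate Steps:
$U = 9$ ($U = 5 - -4 = 5 + 4 = 9$)
$N{\left(s,T \right)} = 5 s$
$F{\left(a,l \right)} = 3 - 5 l$ ($F{\left(a,l \right)} = 3 - \left(4 l + l\right) = 3 - 5 l$)
$\left(F{\left(1,\frac{1}{N{\left(6,U \right)} + 3} \right)} + 120\right)^{2} = \left(\left(3 - \frac{5}{5 \cdot 6 + 3}\right) + 120\right)^{2} = \left(\left(3 - \frac{5}{30 + 3}\right) + 120\right)^{2} = \left(\left(3 - \frac{5}{33}\right) + 120\right)^{2} = \left(\frac{94}{33} + 120\right)^{2} = \left(\frac{4054}{33}\right)^{2} = \frac{16434916}{1089}$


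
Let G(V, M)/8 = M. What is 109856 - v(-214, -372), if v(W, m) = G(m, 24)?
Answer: 109664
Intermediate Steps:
G(V, M) = 8*M
v(W, m) = 192 (v(W, m) = 8*24 = 192)
109856 - v(-214, -372) = 109856 - 1*192 = 109856 - 192 = 109664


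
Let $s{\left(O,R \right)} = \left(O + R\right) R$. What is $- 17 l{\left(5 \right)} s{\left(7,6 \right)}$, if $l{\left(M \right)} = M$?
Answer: $-6630$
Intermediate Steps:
$s{\left(O,R \right)} = R \left(O + R\right)$
$- 17 l{\left(5 \right)} s{\left(7,6 \right)} = \left(-17\right) 5 \cdot 6 \left(7 + 6\right) = - 85 \cdot 6 \cdot 13 = \left(-85\right) 78 = -6630$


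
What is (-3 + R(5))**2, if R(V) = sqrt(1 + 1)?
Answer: (3 - sqrt(2))**2 ≈ 2.5147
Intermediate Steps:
R(V) = sqrt(2)
(-3 + R(5))**2 = (-3 + sqrt(2))**2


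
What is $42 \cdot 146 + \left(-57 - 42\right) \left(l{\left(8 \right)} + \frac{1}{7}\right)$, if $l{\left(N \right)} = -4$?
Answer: $\frac{45597}{7} \approx 6513.9$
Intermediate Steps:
$42 \cdot 146 + \left(-57 - 42\right) \left(l{\left(8 \right)} + \frac{1}{7}\right) = 42 \cdot 146 + \left(-57 - 42\right) \left(-4 + \frac{1}{7}\right) = 6132 - 99 \left(-4 + \frac{1}{7}\right) = 6132 - - \frac{2673}{7} = 6132 + \frac{2673}{7} = \frac{45597}{7}$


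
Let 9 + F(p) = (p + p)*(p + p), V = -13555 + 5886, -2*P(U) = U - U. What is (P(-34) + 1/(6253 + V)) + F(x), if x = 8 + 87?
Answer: 51104855/1416 ≈ 36091.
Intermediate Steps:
P(U) = 0 (P(U) = -(U - U)/2 = -½*0 = 0)
x = 95
V = -7669
F(p) = -9 + 4*p² (F(p) = -9 + (p + p)*(p + p) = -9 + (2*p)*(2*p) = -9 + 4*p²)
(P(-34) + 1/(6253 + V)) + F(x) = (0 + 1/(6253 - 7669)) + (-9 + 4*95²) = (0 + 1/(-1416)) + (-9 + 4*9025) = (0 - 1/1416) + (-9 + 36100) = -1/1416 + 36091 = 51104855/1416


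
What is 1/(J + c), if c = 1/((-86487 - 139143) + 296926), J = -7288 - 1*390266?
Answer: -71296/28344009983 ≈ -2.5154e-6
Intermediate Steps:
J = -397554 (J = -7288 - 390266 = -397554)
c = 1/71296 (c = 1/(-225630 + 296926) = 1/71296 ≈ 1.4026e-5)
1/(J + c) = 1/(-397554 + 1/71296) = 1/(-28344009983/71296) = -71296/28344009983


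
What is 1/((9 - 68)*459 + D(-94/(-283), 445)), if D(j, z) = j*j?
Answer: -80089/2168881373 ≈ -3.6926e-5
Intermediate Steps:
D(j, z) = j**2
1/((9 - 68)*459 + D(-94/(-283), 445)) = 1/((9 - 68)*459 + (-94/(-283))**2) = 1/(-59*459 + (-94*(-1/283))**2) = 1/(-27081 + (94/283)**2) = 1/(-27081 + 8836/80089) = 1/(-2168881373/80089) = -80089/2168881373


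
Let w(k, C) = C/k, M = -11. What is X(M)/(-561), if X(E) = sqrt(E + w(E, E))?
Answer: -I*sqrt(10)/561 ≈ -0.0056369*I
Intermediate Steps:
X(E) = sqrt(1 + E) (X(E) = sqrt(E + E/E) = sqrt(E + 1) = sqrt(1 + E))
X(M)/(-561) = sqrt(1 - 11)/(-561) = sqrt(-10)*(-1/561) = (I*sqrt(10))*(-1/561) = -I*sqrt(10)/561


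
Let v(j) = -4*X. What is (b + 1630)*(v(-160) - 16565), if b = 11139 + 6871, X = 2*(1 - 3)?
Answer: -325022360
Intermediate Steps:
X = -4 (X = 2*(-2) = -4)
b = 18010
v(j) = 16 (v(j) = -4*(-4) = 16)
(b + 1630)*(v(-160) - 16565) = (18010 + 1630)*(16 - 16565) = 19640*(-16549) = -325022360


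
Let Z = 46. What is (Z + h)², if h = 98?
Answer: 20736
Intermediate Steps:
(Z + h)² = (46 + 98)² = 144² = 20736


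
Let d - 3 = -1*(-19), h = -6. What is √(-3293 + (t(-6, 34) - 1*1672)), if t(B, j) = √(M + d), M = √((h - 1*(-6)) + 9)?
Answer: 4*I*√310 ≈ 70.427*I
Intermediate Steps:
M = 3 (M = √((-6 - 1*(-6)) + 9) = √((-6 + 6) + 9) = √(0 + 9) = √9 = 3)
d = 22 (d = 3 - 1*(-19) = 3 + 19 = 22)
t(B, j) = 5 (t(B, j) = √(3 + 22) = √25 = 5)
√(-3293 + (t(-6, 34) - 1*1672)) = √(-3293 + (5 - 1*1672)) = √(-3293 + (5 - 1672)) = √(-3293 - 1667) = √(-4960) = 4*I*√310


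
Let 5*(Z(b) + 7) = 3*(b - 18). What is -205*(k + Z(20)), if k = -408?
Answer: 84829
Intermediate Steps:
Z(b) = -89/5 + 3*b/5 (Z(b) = -7 + (3*(b - 18))/5 = -7 + (3*(-18 + b))/5 = -7 + (-54 + 3*b)/5 = -7 + (-54/5 + 3*b/5) = -89/5 + 3*b/5)
-205*(k + Z(20)) = -205*(-408 + (-89/5 + (⅗)*20)) = -205*(-408 + (-89/5 + 12)) = -205*(-408 - 29/5) = -205*(-2069/5) = 84829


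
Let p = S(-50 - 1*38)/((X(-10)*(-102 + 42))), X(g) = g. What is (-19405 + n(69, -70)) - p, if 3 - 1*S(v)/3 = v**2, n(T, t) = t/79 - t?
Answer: -304895461/15800 ≈ -19297.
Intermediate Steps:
n(T, t) = -78*t/79 (n(T, t) = t*(1/79) - t = t/79 - t = -78*t/79)
S(v) = 9 - 3*v**2
p = -7741/200 (p = (9 - 3*(-50 - 1*38)**2)/((-10*(-102 + 42))) = (9 - 3*(-50 - 38)**2)/((-10*(-60))) = (9 - 3*(-88)**2)/600 = (9 - 3*7744)*(1/600) = (9 - 23232)*(1/600) = -23223*1/600 = -7741/200 ≈ -38.705)
(-19405 + n(69, -70)) - p = (-19405 - 78/79*(-70)) - 1*(-7741/200) = (-19405 + 5460/79) + 7741/200 = -1527535/79 + 7741/200 = -304895461/15800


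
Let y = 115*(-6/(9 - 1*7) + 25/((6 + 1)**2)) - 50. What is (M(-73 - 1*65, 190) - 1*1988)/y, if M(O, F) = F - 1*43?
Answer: 90209/16480 ≈ 5.4738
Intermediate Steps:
M(O, F) = -43 + F (M(O, F) = F - 43 = -43 + F)
y = -16480/49 (y = 115*(-6/(9 - 7) + 25/(7**2)) - 50 = 115*(-6/2 + 25/49) - 50 = 115*(-6*1/2 + 25*(1/49)) - 50 = 115*(-3 + 25/49) - 50 = 115*(-122/49) - 50 = -14030/49 - 50 = -16480/49 ≈ -336.33)
(M(-73 - 1*65, 190) - 1*1988)/y = ((-43 + 190) - 1*1988)/(-16480/49) = (147 - 1988)*(-49/16480) = -1841*(-49/16480) = 90209/16480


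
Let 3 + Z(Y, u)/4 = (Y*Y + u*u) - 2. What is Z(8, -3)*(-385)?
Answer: -104720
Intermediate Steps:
Z(Y, u) = -20 + 4*Y² + 4*u² (Z(Y, u) = -12 + 4*((Y*Y + u*u) - 2) = -12 + 4*((Y² + u²) - 2) = -12 + 4*(-2 + Y² + u²) = -12 + (-8 + 4*Y² + 4*u²) = -20 + 4*Y² + 4*u²)
Z(8, -3)*(-385) = (-20 + 4*8² + 4*(-3)²)*(-385) = (-20 + 4*64 + 4*9)*(-385) = (-20 + 256 + 36)*(-385) = 272*(-385) = -104720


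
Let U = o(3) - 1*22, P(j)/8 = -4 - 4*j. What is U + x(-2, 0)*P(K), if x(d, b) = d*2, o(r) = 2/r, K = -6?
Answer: -1984/3 ≈ -661.33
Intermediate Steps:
x(d, b) = 2*d
P(j) = -32 - 32*j (P(j) = 8*(-4 - 4*j) = -32 - 32*j)
U = -64/3 (U = 2/3 - 1*22 = 2*(1/3) - 22 = 2/3 - 22 = -64/3 ≈ -21.333)
U + x(-2, 0)*P(K) = -64/3 + (2*(-2))*(-32 - 32*(-6)) = -64/3 - 4*(-32 + 192) = -64/3 - 4*160 = -64/3 - 640 = -1984/3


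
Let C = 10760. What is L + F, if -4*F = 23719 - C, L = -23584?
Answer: -107295/4 ≈ -26824.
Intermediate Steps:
F = -12959/4 (F = -(23719 - 1*10760)/4 = -(23719 - 10760)/4 = -¼*12959 = -12959/4 ≈ -3239.8)
L + F = -23584 - 12959/4 = -107295/4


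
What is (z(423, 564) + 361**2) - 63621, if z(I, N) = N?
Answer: 67264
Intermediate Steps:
(z(423, 564) + 361**2) - 63621 = (564 + 361**2) - 63621 = (564 + 130321) - 63621 = 130885 - 63621 = 67264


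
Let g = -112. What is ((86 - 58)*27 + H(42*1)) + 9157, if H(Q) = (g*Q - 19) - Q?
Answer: 5148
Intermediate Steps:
H(Q) = -19 - 113*Q (H(Q) = (-112*Q - 19) - Q = (-19 - 112*Q) - Q = -19 - 113*Q)
((86 - 58)*27 + H(42*1)) + 9157 = ((86 - 58)*27 + (-19 - 4746)) + 9157 = (28*27 + (-19 - 113*42)) + 9157 = (756 + (-19 - 4746)) + 9157 = (756 - 4765) + 9157 = -4009 + 9157 = 5148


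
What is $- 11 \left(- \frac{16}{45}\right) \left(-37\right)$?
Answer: $- \frac{6512}{45} \approx -144.71$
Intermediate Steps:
$- 11 \left(- \frac{16}{45}\right) \left(-37\right) = - 11 \left(\left(-16\right) \frac{1}{45}\right) \left(-37\right) = \left(-11\right) \left(- \frac{16}{45}\right) \left(-37\right) = \frac{176}{45} \left(-37\right) = - \frac{6512}{45}$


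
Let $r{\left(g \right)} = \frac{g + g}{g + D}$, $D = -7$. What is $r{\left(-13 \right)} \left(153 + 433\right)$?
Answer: $\frac{3809}{5} \approx 761.8$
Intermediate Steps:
$r{\left(g \right)} = \frac{2 g}{-7 + g}$ ($r{\left(g \right)} = \frac{g + g}{g - 7} = \frac{2 g}{-7 + g}$)
$r{\left(-13 \right)} \left(153 + 433\right) = 2 \left(-13\right) \frac{1}{-7 - 13} \left(153 + 433\right) = 2 \left(-13\right) \frac{1}{-20} \cdot 586 = 2 \left(-13\right) \left(- \frac{1}{20}\right) 586 = \frac{13}{10} \cdot 586 = \frac{3809}{5}$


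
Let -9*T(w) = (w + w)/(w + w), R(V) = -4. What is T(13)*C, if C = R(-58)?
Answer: 4/9 ≈ 0.44444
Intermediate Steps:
C = -4
T(w) = -⅑ (T(w) = -(w + w)/(9*(w + w)) = -2*w/(9*(2*w)) = -2*w*1/(2*w)/9 = -⅑*1 = -⅑)
T(13)*C = -⅑*(-4) = 4/9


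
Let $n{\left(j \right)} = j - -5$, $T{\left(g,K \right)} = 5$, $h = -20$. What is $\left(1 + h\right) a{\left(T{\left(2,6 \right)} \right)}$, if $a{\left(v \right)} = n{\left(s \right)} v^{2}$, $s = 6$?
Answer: $-5225$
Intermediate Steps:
$n{\left(j \right)} = 5 + j$ ($n{\left(j \right)} = j + 5 = 5 + j$)
$a{\left(v \right)} = 11 v^{2}$ ($a{\left(v \right)} = \left(5 + 6\right) v^{2} = 11 v^{2}$)
$\left(1 + h\right) a{\left(T{\left(2,6 \right)} \right)} = \left(1 - 20\right) 11 \cdot 5^{2} = - 19 \cdot 11 \cdot 25 = \left(-19\right) 275 = -5225$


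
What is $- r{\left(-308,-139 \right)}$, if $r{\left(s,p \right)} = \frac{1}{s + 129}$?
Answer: $\frac{1}{179} \approx 0.0055866$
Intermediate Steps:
$r{\left(s,p \right)} = \frac{1}{129 + s}$
$- r{\left(-308,-139 \right)} = - \frac{1}{129 - 308} = - \frac{1}{-179} = \left(-1\right) \left(- \frac{1}{179}\right) = \frac{1}{179}$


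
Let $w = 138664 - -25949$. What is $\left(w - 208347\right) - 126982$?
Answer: $-170716$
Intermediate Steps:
$w = 164613$ ($w = 138664 + 25949 = 164613$)
$\left(w - 208347\right) - 126982 = \left(164613 - 208347\right) - 126982 = -43734 - 126982 = -170716$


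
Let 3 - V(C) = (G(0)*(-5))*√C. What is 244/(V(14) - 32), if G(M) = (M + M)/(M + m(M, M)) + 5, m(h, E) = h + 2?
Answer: 7076/7909 + 6100*√14/7909 ≈ 3.7805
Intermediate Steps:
m(h, E) = 2 + h
G(M) = 5 + 2*M/(2 + 2*M) (G(M) = (M + M)/(M + (2 + M)) + 5 = (2*M)/(2 + 2*M) + 5 = 2*M/(2 + 2*M) + 5 = 5 + 2*M/(2 + 2*M))
V(C) = 3 + 25*√C (V(C) = 3 - ((5 + 6*0)/(1 + 0))*(-5)*√C = 3 - ((5 + 0)/1)*(-5)*√C = 3 - (1*5)*(-5)*√C = 3 - 5*(-5)*√C = 3 - (-25)*√C = 3 + 25*√C)
244/(V(14) - 32) = 244/((3 + 25*√14) - 32) = 244/(-29 + 25*√14)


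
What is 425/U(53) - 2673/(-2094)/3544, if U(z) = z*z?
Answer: 1053830419/6948657008 ≈ 0.15166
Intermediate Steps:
U(z) = z**2
425/U(53) - 2673/(-2094)/3544 = 425/(53**2) - 2673/(-2094)/3544 = 425/2809 - 2673*(-1/2094)*(1/3544) = 425*(1/2809) + (891/698)*(1/3544) = 425/2809 + 891/2473712 = 1053830419/6948657008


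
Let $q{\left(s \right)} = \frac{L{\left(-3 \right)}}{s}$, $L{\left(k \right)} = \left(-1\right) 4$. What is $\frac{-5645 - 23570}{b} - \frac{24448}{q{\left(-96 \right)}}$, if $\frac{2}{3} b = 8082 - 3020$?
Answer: $- \frac{4455237151}{7593} \approx -5.8676 \cdot 10^{5}$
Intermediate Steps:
$L{\left(k \right)} = -4$
$b = 7593$ ($b = \frac{3 \left(8082 - 3020\right)}{2} = \frac{3}{2} \cdot 5062 = 7593$)
$q{\left(s \right)} = - \frac{4}{s}$
$\frac{-5645 - 23570}{b} - \frac{24448}{q{\left(-96 \right)}} = \frac{-5645 - 23570}{7593} - \frac{24448}{\left(-4\right) \frac{1}{-96}} = \left(-29215\right) \frac{1}{7593} - \frac{24448}{\left(-4\right) \left(- \frac{1}{96}\right)} = - \frac{29215}{7593} - 24448 \frac{1}{\frac{1}{24}} = - \frac{29215}{7593} - 586752 = - \frac{4455237151}{7593}$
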